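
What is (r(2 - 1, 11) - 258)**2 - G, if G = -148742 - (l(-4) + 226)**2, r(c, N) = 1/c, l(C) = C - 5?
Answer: 261880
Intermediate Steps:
l(C) = -5 + C
G = -195831 (G = -148742 - ((-5 - 4) + 226)**2 = -148742 - (-9 + 226)**2 = -148742 - 1*217**2 = -148742 - 1*47089 = -148742 - 47089 = -195831)
(r(2 - 1, 11) - 258)**2 - G = (1/(2 - 1) - 258)**2 - 1*(-195831) = (1/1 - 258)**2 + 195831 = (1 - 258)**2 + 195831 = (-257)**2 + 195831 = 66049 + 195831 = 261880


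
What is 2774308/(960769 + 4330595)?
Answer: 693577/1322841 ≈ 0.52431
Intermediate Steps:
2774308/(960769 + 4330595) = 2774308/5291364 = 2774308*(1/5291364) = 693577/1322841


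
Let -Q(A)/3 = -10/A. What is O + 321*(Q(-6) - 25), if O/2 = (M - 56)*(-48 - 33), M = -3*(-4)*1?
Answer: -2502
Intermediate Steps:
M = 12 (M = 12*1 = 12)
Q(A) = 30/A (Q(A) = -(-30)/A = 30/A)
O = 7128 (O = 2*((12 - 56)*(-48 - 33)) = 2*(-44*(-81)) = 2*3564 = 7128)
O + 321*(Q(-6) - 25) = 7128 + 321*(30/(-6) - 25) = 7128 + 321*(30*(-⅙) - 25) = 7128 + 321*(-5 - 25) = 7128 + 321*(-30) = 7128 - 9630 = -2502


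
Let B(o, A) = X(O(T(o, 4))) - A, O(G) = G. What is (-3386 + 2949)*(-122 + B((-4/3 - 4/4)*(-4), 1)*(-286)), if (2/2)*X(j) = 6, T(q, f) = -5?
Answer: 678224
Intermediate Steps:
X(j) = 6
B(o, A) = 6 - A
(-3386 + 2949)*(-122 + B((-4/3 - 4/4)*(-4), 1)*(-286)) = (-3386 + 2949)*(-122 + (6 - 1*1)*(-286)) = -437*(-122 + (6 - 1)*(-286)) = -437*(-122 + 5*(-286)) = -437*(-122 - 1430) = -437*(-1552) = 678224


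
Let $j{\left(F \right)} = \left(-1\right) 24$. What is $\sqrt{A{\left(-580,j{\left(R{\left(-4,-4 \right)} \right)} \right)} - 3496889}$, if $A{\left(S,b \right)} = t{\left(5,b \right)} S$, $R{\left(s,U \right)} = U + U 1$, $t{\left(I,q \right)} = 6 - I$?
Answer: $i \sqrt{3497469} \approx 1870.2 i$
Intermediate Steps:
$R{\left(s,U \right)} = 2 U$ ($R{\left(s,U \right)} = U + U = 2 U$)
$j{\left(F \right)} = -24$
$A{\left(S,b \right)} = S$ ($A{\left(S,b \right)} = \left(6 - 5\right) S = 1 S = S$)
$\sqrt{A{\left(-580,j{\left(R{\left(-4,-4 \right)} \right)} \right)} - 3496889} = \sqrt{-580 - 3496889} = \sqrt{-3497469} = i \sqrt{3497469}$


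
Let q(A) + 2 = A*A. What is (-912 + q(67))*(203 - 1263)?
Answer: -3789500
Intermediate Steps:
q(A) = -2 + A² (q(A) = -2 + A*A = -2 + A²)
(-912 + q(67))*(203 - 1263) = (-912 + (-2 + 67²))*(203 - 1263) = (-912 + (-2 + 4489))*(-1060) = (-912 + 4487)*(-1060) = 3575*(-1060) = -3789500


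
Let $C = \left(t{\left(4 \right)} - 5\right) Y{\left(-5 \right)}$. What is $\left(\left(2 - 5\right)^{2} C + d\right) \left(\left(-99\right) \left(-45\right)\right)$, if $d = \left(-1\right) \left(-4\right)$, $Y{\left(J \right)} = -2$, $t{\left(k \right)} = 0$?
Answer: $418770$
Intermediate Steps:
$C = 10$ ($C = \left(0 - 5\right) \left(-2\right) = \left(-5\right) \left(-2\right) = 10$)
$d = 4$
$\left(\left(2 - 5\right)^{2} C + d\right) \left(\left(-99\right) \left(-45\right)\right) = \left(\left(2 - 5\right)^{2} \cdot 10 + 4\right) \left(\left(-99\right) \left(-45\right)\right) = \left(\left(-3\right)^{2} \cdot 10 + 4\right) 4455 = \left(9 \cdot 10 + 4\right) 4455 = \left(90 + 4\right) 4455 = 94 \cdot 4455 = 418770$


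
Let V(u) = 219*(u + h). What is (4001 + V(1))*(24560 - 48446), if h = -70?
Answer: 265373460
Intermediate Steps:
V(u) = -15330 + 219*u (V(u) = 219*(u - 70) = 219*(-70 + u) = -15330 + 219*u)
(4001 + V(1))*(24560 - 48446) = (4001 + (-15330 + 219*1))*(24560 - 48446) = (4001 + (-15330 + 219))*(-23886) = (4001 - 15111)*(-23886) = -11110*(-23886) = 265373460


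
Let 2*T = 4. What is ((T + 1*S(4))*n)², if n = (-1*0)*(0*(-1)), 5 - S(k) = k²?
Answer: 0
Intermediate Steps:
S(k) = 5 - k²
T = 2 (T = (½)*4 = 2)
n = 0 (n = 0*0 = 0)
((T + 1*S(4))*n)² = ((2 + 1*(5 - 1*4²))*0)² = ((2 + 1*(5 - 1*16))*0)² = ((2 + 1*(5 - 16))*0)² = ((2 + 1*(-11))*0)² = ((2 - 11)*0)² = (-9*0)² = 0² = 0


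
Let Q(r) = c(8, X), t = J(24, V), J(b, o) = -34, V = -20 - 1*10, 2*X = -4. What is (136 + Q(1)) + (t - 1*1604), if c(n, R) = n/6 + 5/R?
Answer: -9019/6 ≈ -1503.2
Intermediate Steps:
X = -2 (X = (½)*(-4) = -2)
V = -30 (V = -20 - 10 = -30)
t = -34
c(n, R) = 5/R + n/6 (c(n, R) = n*(⅙) + 5/R = n/6 + 5/R = 5/R + n/6)
Q(r) = -7/6 (Q(r) = 5/(-2) + (⅙)*8 = 5*(-½) + 4/3 = -5/2 + 4/3 = -7/6)
(136 + Q(1)) + (t - 1*1604) = (136 - 7/6) + (-34 - 1*1604) = 809/6 + (-34 - 1604) = 809/6 - 1638 = -9019/6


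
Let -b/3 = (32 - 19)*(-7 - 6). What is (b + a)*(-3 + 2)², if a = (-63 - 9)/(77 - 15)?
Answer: 15681/31 ≈ 505.84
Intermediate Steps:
b = 507 (b = -3*(32 - 19)*(-7 - 6) = -39*(-13) = -3*(-169) = 507)
a = -36/31 (a = -72/62 = -72*1/62 = -36/31 ≈ -1.1613)
(b + a)*(-3 + 2)² = (507 - 36/31)*(-3 + 2)² = (15681/31)*(-1)² = (15681/31)*1 = 15681/31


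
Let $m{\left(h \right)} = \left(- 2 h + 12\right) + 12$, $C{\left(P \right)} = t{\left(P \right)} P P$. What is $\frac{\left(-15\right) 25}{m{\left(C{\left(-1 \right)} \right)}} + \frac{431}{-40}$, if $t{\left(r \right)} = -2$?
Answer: $- \frac{6767}{280} \approx -24.168$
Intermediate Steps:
$C{\left(P \right)} = - 2 P^{2}$ ($C{\left(P \right)} = - 2 P P = - 2 P^{2}$)
$m{\left(h \right)} = 24 - 2 h$ ($m{\left(h \right)} = \left(12 - 2 h\right) + 12 = 24 - 2 h$)
$\frac{\left(-15\right) 25}{m{\left(C{\left(-1 \right)} \right)}} + \frac{431}{-40} = \frac{\left(-15\right) 25}{24 - 2 \left(- 2 \left(-1\right)^{2}\right)} + \frac{431}{-40} = - \frac{375}{24 - 2 \left(\left(-2\right) 1\right)} + 431 \left(- \frac{1}{40}\right) = - \frac{375}{24 - -4} - \frac{431}{40} = - \frac{375}{24 + 4} - \frac{431}{40} = - \frac{375}{28} - \frac{431}{40} = - \frac{6767}{280}$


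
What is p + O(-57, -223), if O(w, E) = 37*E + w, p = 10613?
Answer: 2305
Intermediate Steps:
O(w, E) = w + 37*E
p + O(-57, -223) = 10613 + (-57 + 37*(-223)) = 10613 + (-57 - 8251) = 10613 - 8308 = 2305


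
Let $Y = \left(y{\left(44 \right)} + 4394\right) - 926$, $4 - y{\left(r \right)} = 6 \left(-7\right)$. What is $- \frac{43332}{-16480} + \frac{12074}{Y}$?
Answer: $\frac{43906021}{7238840} \approx 6.0653$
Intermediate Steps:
$y{\left(r \right)} = 46$ ($y{\left(r \right)} = 4 - 6 \left(-7\right) = 4 - -42 = 4 + 42 = 46$)
$Y = 3514$ ($Y = \left(46 + 4394\right) - 926 = 4440 - 926 = 3514$)
$- \frac{43332}{-16480} + \frac{12074}{Y} = - \frac{43332}{-16480} + \frac{12074}{3514} = \left(-43332\right) \left(- \frac{1}{16480}\right) + 12074 \cdot \frac{1}{3514} = \frac{10833}{4120} + \frac{6037}{1757} = \frac{43906021}{7238840}$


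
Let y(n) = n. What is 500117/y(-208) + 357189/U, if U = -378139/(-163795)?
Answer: 11980086886777/78652912 ≈ 1.5232e+5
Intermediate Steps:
U = 378139/163795 (U = -378139*(-1/163795) = 378139/163795 ≈ 2.3086)
500117/y(-208) + 357189/U = 500117/(-208) + 357189/(378139/163795) = 500117*(-1/208) + 357189*(163795/378139) = -500117/208 + 58505772255/378139 = 11980086886777/78652912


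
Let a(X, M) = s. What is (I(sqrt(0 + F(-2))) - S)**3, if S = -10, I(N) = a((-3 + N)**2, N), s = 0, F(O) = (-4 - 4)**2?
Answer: 1000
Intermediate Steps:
F(O) = 64 (F(O) = (-8)**2 = 64)
a(X, M) = 0
I(N) = 0
(I(sqrt(0 + F(-2))) - S)**3 = (0 - 1*(-10))**3 = (0 + 10)**3 = 10**3 = 1000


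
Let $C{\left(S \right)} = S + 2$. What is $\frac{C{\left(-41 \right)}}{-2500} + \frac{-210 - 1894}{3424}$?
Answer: $- \frac{80101}{133750} \approx -0.59889$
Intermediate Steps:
$C{\left(S \right)} = 2 + S$
$\frac{C{\left(-41 \right)}}{-2500} + \frac{-210 - 1894}{3424} = \frac{2 - 41}{-2500} + \frac{-210 - 1894}{3424} = \left(-39\right) \left(- \frac{1}{2500}\right) - \frac{263}{428} = \frac{39}{2500} - \frac{263}{428} = - \frac{80101}{133750}$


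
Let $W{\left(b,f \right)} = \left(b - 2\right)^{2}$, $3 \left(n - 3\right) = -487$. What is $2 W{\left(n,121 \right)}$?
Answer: $\frac{468512}{9} \approx 52057.0$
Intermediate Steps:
$n = - \frac{478}{3}$ ($n = 3 + \frac{1}{3} \left(-487\right) = 3 - \frac{487}{3} = - \frac{478}{3} \approx -159.33$)
$W{\left(b,f \right)} = \left(-2 + b\right)^{2}$
$2 W{\left(n,121 \right)} = 2 \left(-2 - \frac{478}{3}\right)^{2} = 2 \left(- \frac{484}{3}\right)^{2} = 2 \cdot \frac{234256}{9} = \frac{468512}{9}$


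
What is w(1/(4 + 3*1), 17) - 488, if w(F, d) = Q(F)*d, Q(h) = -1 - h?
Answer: -3552/7 ≈ -507.43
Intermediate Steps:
w(F, d) = d*(-1 - F) (w(F, d) = (-1 - F)*d = d*(-1 - F))
w(1/(4 + 3*1), 17) - 488 = -1*17*(1 + 1/(4 + 3*1)) - 488 = -1*17*(1 + 1/(4 + 3)) - 488 = -1*17*(1 + 1/7) - 488 = -1*17*(1 + ⅐) - 488 = -1*17*8/7 - 488 = -136/7 - 488 = -3552/7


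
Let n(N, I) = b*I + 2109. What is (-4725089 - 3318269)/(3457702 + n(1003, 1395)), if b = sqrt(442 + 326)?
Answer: -27828498485338/11968797608521 + 179527750560*sqrt(3)/11968797608521 ≈ -2.2991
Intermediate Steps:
b = 16*sqrt(3) (b = sqrt(768) = 16*sqrt(3) ≈ 27.713)
n(N, I) = 2109 + 16*I*sqrt(3) (n(N, I) = (16*sqrt(3))*I + 2109 = 16*I*sqrt(3) + 2109 = 2109 + 16*I*sqrt(3))
(-4725089 - 3318269)/(3457702 + n(1003, 1395)) = (-4725089 - 3318269)/(3457702 + (2109 + 16*1395*sqrt(3))) = -8043358/(3457702 + (2109 + 22320*sqrt(3))) = -8043358/(3459811 + 22320*sqrt(3))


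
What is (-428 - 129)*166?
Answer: -92462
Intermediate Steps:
(-428 - 129)*166 = -557*166 = -92462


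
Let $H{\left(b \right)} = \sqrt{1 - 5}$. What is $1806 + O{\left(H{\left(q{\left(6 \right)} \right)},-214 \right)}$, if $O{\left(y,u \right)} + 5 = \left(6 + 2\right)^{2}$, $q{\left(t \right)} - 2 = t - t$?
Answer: $1865$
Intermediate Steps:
$q{\left(t \right)} = 2$ ($q{\left(t \right)} = 2 + \left(t - t\right) = 2 + 0 = 2$)
$H{\left(b \right)} = 2 i$ ($H{\left(b \right)} = \sqrt{-4} = 2 i$)
$O{\left(y,u \right)} = 59$ ($O{\left(y,u \right)} = -5 + \left(6 + 2\right)^{2} = -5 + 8^{2} = -5 + 64 = 59$)
$1806 + O{\left(H{\left(q{\left(6 \right)} \right)},-214 \right)} = 1806 + 59 = 1865$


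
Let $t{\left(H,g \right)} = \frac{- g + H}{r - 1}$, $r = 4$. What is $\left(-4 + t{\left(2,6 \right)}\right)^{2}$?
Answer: $\frac{256}{9} \approx 28.444$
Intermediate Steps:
$t{\left(H,g \right)} = - \frac{g}{3} + \frac{H}{3}$ ($t{\left(H,g \right)} = \frac{- g + H}{4 - 1} = \frac{H - g}{3} = \left(H - g\right) \frac{1}{3} = - \frac{g}{3} + \frac{H}{3}$)
$\left(-4 + t{\left(2,6 \right)}\right)^{2} = \left(-4 + \left(\left(- \frac{1}{3}\right) 6 + \frac{1}{3} \cdot 2\right)\right)^{2} = \left(-4 + \left(-2 + \frac{2}{3}\right)\right)^{2} = \left(-4 - \frac{4}{3}\right)^{2} = \left(- \frac{16}{3}\right)^{2} = \frac{256}{9}$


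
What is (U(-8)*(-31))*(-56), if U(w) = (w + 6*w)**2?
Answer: 5444096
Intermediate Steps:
U(w) = 49*w**2 (U(w) = (7*w)**2 = 49*w**2)
(U(-8)*(-31))*(-56) = ((49*(-8)**2)*(-31))*(-56) = ((49*64)*(-31))*(-56) = (3136*(-31))*(-56) = -97216*(-56) = 5444096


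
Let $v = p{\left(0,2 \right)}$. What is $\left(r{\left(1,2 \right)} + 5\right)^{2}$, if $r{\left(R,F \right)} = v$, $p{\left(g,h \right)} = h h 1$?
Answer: $81$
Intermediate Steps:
$p{\left(g,h \right)} = h^{2}$ ($p{\left(g,h \right)} = h^{2} \cdot 1 = h^{2}$)
$v = 4$ ($v = 2^{2} = 4$)
$r{\left(R,F \right)} = 4$
$\left(r{\left(1,2 \right)} + 5\right)^{2} = \left(4 + 5\right)^{2} = 9^{2} = 81$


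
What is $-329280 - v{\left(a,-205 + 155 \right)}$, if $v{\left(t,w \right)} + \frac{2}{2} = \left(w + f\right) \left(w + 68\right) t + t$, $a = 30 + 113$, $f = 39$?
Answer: $-301108$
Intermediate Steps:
$a = 143$
$v{\left(t,w \right)} = -1 + t + t \left(39 + w\right) \left(68 + w\right)$ ($v{\left(t,w \right)} = -1 + \left(\left(w + 39\right) \left(w + 68\right) t + t\right) = -1 + \left(\left(39 + w\right) \left(68 + w\right) t + t\right) = -1 + \left(t \left(39 + w\right) \left(68 + w\right) + t\right) = -1 + \left(t + t \left(39 + w\right) \left(68 + w\right)\right) = -1 + t + t \left(39 + w\right) \left(68 + w\right)$)
$-329280 - v{\left(a,-205 + 155 \right)} = -329280 - \left(-1 + 2653 \cdot 143 + 143 \left(-205 + 155\right)^{2} + 107 \cdot 143 \left(-205 + 155\right)\right) = -329280 - \left(-1 + 379379 + 143 \left(-50\right)^{2} + 107 \cdot 143 \left(-50\right)\right) = -329280 - \left(-1 + 379379 + 143 \cdot 2500 - 765050\right) = -329280 - \left(-1 + 379379 + 357500 - 765050\right) = -329280 - -28172 = -329280 + 28172 = -301108$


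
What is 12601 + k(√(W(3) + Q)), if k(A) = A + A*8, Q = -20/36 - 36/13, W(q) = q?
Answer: 12601 + 3*I*√494/13 ≈ 12601.0 + 5.1291*I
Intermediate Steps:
Q = -389/117 (Q = -20*1/36 - 36*1/13 = -5/9 - 36/13 = -389/117 ≈ -3.3248)
k(A) = 9*A (k(A) = A + 8*A = 9*A)
12601 + k(√(W(3) + Q)) = 12601 + 9*√(3 - 389/117) = 12601 + 9*√(-38/117) = 12601 + 9*(I*√494/39) = 12601 + 3*I*√494/13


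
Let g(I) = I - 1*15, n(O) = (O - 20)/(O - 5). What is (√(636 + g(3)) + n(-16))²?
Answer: 30720/49 + 96*√39/7 ≈ 712.58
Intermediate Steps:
n(O) = (-20 + O)/(-5 + O)
g(I) = -15 + I (g(I) = I - 15 = -15 + I)
(√(636 + g(3)) + n(-16))² = (√(636 + (-15 + 3)) + (-20 - 16)/(-5 - 16))² = (√(636 - 12) - 36/(-21))² = (√624 - 1/21*(-36))² = (4*√39 + 12/7)² = (12/7 + 4*√39)²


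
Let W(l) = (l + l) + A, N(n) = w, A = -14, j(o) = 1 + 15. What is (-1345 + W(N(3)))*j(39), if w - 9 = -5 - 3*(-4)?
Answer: -21232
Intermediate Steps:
w = 16 (w = 9 + (-5 - 3*(-4)) = 9 + (-5 + 12) = 9 + 7 = 16)
j(o) = 16
N(n) = 16
W(l) = -14 + 2*l (W(l) = (l + l) - 14 = 2*l - 14 = -14 + 2*l)
(-1345 + W(N(3)))*j(39) = (-1345 + (-14 + 2*16))*16 = (-1345 + (-14 + 32))*16 = (-1345 + 18)*16 = -1327*16 = -21232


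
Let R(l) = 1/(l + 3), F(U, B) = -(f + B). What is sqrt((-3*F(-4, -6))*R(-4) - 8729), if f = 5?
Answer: I*sqrt(8726) ≈ 93.413*I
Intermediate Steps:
F(U, B) = -5 - B (F(U, B) = -(5 + B) = -5 - B)
R(l) = 1/(3 + l)
sqrt((-3*F(-4, -6))*R(-4) - 8729) = sqrt((-3*(-5 - 1*(-6)))/(3 - 4) - 8729) = sqrt(-3*(-5 + 6)/(-1) - 8729) = sqrt(-3*1*(-1) - 8729) = sqrt(-3*(-1) - 8729) = sqrt(3 - 8729) = sqrt(-8726) = I*sqrt(8726)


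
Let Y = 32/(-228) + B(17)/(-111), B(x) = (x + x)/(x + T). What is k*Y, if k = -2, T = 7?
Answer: 3875/12654 ≈ 0.30623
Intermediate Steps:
B(x) = 2*x/(7 + x) (B(x) = (x + x)/(x + 7) = (2*x)/(7 + x) = 2*x/(7 + x))
Y = -3875/25308 (Y = 32/(-228) + (2*17/(7 + 17))/(-111) = 32*(-1/228) + (2*17/24)*(-1/111) = -8/57 + (2*17*(1/24))*(-1/111) = -8/57 + (17/12)*(-1/111) = -8/57 - 17/1332 = -3875/25308 ≈ -0.15311)
k*Y = -2*(-3875/25308) = 3875/12654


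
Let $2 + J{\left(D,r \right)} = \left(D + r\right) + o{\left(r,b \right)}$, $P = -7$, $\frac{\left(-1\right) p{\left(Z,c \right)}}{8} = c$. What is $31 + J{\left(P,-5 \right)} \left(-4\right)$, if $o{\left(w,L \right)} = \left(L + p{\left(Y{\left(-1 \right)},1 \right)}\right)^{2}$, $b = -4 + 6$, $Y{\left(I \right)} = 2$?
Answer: $-57$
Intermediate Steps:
$p{\left(Z,c \right)} = - 8 c$
$b = 2$
$o{\left(w,L \right)} = \left(-8 + L\right)^{2}$ ($o{\left(w,L \right)} = \left(L - 8\right)^{2} = \left(-8 + L\right)^{2}$)
$J{\left(D,r \right)} = 34 + D + r$ ($J{\left(D,r \right)} = -2 + \left(\left(D + r\right) + \left(-8 + 2\right)^{2}\right) = -2 + \left(\left(D + r\right) + \left(-6\right)^{2}\right) = -2 + \left(\left(D + r\right) + 36\right) = -2 + \left(36 + D + r\right) = 34 + D + r$)
$31 + J{\left(P,-5 \right)} \left(-4\right) = 31 + \left(34 - 7 - 5\right) \left(-4\right) = 31 + 22 \left(-4\right) = 31 - 88 = -57$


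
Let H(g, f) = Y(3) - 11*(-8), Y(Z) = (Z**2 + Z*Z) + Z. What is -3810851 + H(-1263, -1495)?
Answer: -3810742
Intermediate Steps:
Y(Z) = Z + 2*Z**2 (Y(Z) = (Z**2 + Z**2) + Z = 2*Z**2 + Z = Z + 2*Z**2)
H(g, f) = 109 (H(g, f) = 3*(1 + 2*3) - 11*(-8) = 3*(1 + 6) + 88 = 3*7 + 88 = 21 + 88 = 109)
-3810851 + H(-1263, -1495) = -3810851 + 109 = -3810742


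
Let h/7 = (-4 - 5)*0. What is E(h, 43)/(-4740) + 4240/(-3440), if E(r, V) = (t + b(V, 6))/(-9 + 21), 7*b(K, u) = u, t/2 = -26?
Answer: -10543543/8560440 ≈ -1.2317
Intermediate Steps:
t = -52 (t = 2*(-26) = -52)
b(K, u) = u/7
h = 0 (h = 7*((-4 - 5)*0) = 7*(-9*0) = 7*0 = 0)
E(r, V) = -179/42 (E(r, V) = (-52 + (⅐)*6)/(-9 + 21) = (-52 + 6/7)/12 = -358/7*1/12 = -179/42)
E(h, 43)/(-4740) + 4240/(-3440) = -179/42/(-4740) + 4240/(-3440) = -179/42*(-1/4740) + 4240*(-1/3440) = 179/199080 - 53/43 = -10543543/8560440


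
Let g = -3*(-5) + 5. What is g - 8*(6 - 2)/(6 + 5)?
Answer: 188/11 ≈ 17.091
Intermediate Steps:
g = 20 (g = 15 + 5 = 20)
g - 8*(6 - 2)/(6 + 5) = 20 - 8*(6 - 2)/(6 + 5) = 20 - 32/11 = 188/11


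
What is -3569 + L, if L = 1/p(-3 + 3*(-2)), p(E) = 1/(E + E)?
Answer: -3587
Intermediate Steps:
p(E) = 1/(2*E)
L = -18 (L = 1/(1/(2*(-3 + 3*(-2)))) = 1/(1/(2*(-3 - 6))) = 1/((1/2)/(-9)) = 1/((1/2)*(-1/9)) = 1/(-1/18) = -18)
-3569 + L = -3569 - 18 = -3587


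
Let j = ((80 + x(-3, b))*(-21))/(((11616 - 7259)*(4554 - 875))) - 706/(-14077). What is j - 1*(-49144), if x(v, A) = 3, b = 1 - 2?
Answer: 11089153698209771/225645906031 ≈ 49144.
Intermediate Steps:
b = -1
j = 11292222307/225645906031 (j = ((80 + 3)*(-21))/(((11616 - 7259)*(4554 - 875))) - 706/(-14077) = (83*(-21))/((4357*3679)) - 706*(-1/14077) = -1743/16029403 + 706/14077 = 11292222307/225645906031 ≈ 0.050044)
j - 1*(-49144) = 11292222307/225645906031 - 1*(-49144) = 11292222307/225645906031 + 49144 = 11089153698209771/225645906031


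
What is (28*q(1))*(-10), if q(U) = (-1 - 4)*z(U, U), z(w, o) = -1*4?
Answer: -5600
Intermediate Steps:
z(w, o) = -4
q(U) = 20 (q(U) = (-1 - 4)*(-4) = -5*(-4) = 20)
(28*q(1))*(-10) = (28*20)*(-10) = 560*(-10) = -5600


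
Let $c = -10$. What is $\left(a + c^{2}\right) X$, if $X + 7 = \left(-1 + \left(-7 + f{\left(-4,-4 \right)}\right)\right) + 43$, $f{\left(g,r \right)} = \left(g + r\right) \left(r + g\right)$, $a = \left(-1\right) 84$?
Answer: $1472$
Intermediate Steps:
$a = -84$
$f{\left(g,r \right)} = \left(g + r\right)^{2}$ ($f{\left(g,r \right)} = \left(g + r\right) \left(g + r\right) = \left(g + r\right)^{2}$)
$X = 92$ ($X = -7 - \left(-35 - \left(-4 - 4\right)^{2}\right) = -7 + \left(\left(-1 - \left(7 - \left(-8\right)^{2}\right)\right) + 43\right) = -7 + \left(\left(-1 + \left(-7 + 64\right)\right) + 43\right) = -7 + \left(\left(-1 + 57\right) + 43\right) = -7 + \left(56 + 43\right) = -7 + 99 = 92$)
$\left(a + c^{2}\right) X = \left(-84 + \left(-10\right)^{2}\right) 92 = \left(-84 + 100\right) 92 = 16 \cdot 92 = 1472$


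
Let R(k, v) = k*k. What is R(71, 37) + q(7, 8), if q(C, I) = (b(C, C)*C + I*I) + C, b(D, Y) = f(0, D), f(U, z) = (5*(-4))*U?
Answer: 5112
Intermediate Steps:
R(k, v) = k²
f(U, z) = -20*U
b(D, Y) = 0 (b(D, Y) = -20*0 = 0)
q(C, I) = C + I² (q(C, I) = (0*C + I*I) + C = (0 + I²) + C = I² + C = C + I²)
R(71, 37) + q(7, 8) = 71² + (7 + 8²) = 5041 + (7 + 64) = 5041 + 71 = 5112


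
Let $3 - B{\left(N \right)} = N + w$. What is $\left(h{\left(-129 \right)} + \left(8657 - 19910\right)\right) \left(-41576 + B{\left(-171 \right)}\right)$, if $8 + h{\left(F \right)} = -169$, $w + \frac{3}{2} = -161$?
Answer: $471367485$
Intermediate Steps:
$w = - \frac{325}{2}$ ($w = - \frac{3}{2} - 161 = - \frac{325}{2} \approx -162.5$)
$h{\left(F \right)} = -177$ ($h{\left(F \right)} = -8 - 169 = -177$)
$B{\left(N \right)} = \frac{331}{2} - N$ ($B{\left(N \right)} = 3 - \left(N - \frac{325}{2}\right) = 3 - \left(- \frac{325}{2} + N\right) = \frac{331}{2} - N$)
$\left(h{\left(-129 \right)} + \left(8657 - 19910\right)\right) \left(-41576 + B{\left(-171 \right)}\right) = \left(-177 + \left(8657 - 19910\right)\right) \left(-41576 + \left(\frac{331}{2} - -171\right)\right) = \left(-177 + \left(8657 - 19910\right)\right) \left(-41576 + \left(\frac{331}{2} + 171\right)\right) = \left(-177 - 11253\right) \left(-41576 + \frac{673}{2}\right) = \left(-11430\right) \left(- \frac{82479}{2}\right) = 471367485$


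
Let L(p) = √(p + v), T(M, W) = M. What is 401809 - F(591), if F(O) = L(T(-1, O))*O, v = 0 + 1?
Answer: 401809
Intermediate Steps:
v = 1
L(p) = √(1 + p) (L(p) = √(p + 1) = √(1 + p))
F(O) = 0 (F(O) = √(1 - 1)*O = √0*O = 0*O = 0)
401809 - F(591) = 401809 - 1*0 = 401809 + 0 = 401809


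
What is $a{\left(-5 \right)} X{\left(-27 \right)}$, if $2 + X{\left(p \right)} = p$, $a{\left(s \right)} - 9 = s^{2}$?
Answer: $-986$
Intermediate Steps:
$a{\left(s \right)} = 9 + s^{2}$
$X{\left(p \right)} = -2 + p$
$a{\left(-5 \right)} X{\left(-27 \right)} = \left(9 + \left(-5\right)^{2}\right) \left(-2 - 27\right) = \left(9 + 25\right) \left(-29\right) = 34 \left(-29\right) = -986$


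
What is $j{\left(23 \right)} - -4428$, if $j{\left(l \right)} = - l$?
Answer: $4405$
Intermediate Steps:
$j{\left(23 \right)} - -4428 = \left(-1\right) 23 - -4428 = -23 + 4428 = 4405$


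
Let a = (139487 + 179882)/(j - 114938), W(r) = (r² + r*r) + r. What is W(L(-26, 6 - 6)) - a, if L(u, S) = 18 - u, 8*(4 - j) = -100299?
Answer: 3210436420/819173 ≈ 3919.1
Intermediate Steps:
j = 100331/8 (j = 4 - ⅛*(-100299) = 4 + 100299/8 = 100331/8 ≈ 12541.)
W(r) = r + 2*r² (W(r) = (r² + r²) + r = 2*r² + r = r + 2*r²)
a = -2554952/819173 (a = (139487 + 179882)/(100331/8 - 114938) = 319369/(-819173/8) = 319369*(-8/819173) = -2554952/819173 ≈ -3.1189)
W(L(-26, 6 - 6)) - a = (18 - 1*(-26))*(1 + 2*(18 - 1*(-26))) - 1*(-2554952/819173) = (18 + 26)*(1 + 2*(18 + 26)) + 2554952/819173 = 44*(1 + 2*44) + 2554952/819173 = 44*(1 + 88) + 2554952/819173 = 44*89 + 2554952/819173 = 3916 + 2554952/819173 = 3210436420/819173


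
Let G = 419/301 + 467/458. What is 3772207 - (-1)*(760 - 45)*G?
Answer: 520266627941/137858 ≈ 3.7739e+6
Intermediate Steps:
G = 332469/137858 (G = 419*(1/301) + 467*(1/458) = 419/301 + 467/458 = 332469/137858 ≈ 2.4117)
3772207 - (-1)*(760 - 45)*G = 3772207 - (-1)*(760 - 45)*(332469/137858) = 3772207 - (-1)*715*(332469/137858) = 3772207 - (-1)*237715335/137858 = 3772207 - 1*(-237715335/137858) = 3772207 + 237715335/137858 = 520266627941/137858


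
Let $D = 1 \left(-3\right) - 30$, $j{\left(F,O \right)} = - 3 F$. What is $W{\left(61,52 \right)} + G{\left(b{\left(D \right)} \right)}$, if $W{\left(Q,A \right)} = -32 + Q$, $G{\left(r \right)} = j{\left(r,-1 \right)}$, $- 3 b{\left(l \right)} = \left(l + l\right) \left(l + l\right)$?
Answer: $4385$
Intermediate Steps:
$D = -33$ ($D = -3 - 30 = -33$)
$b{\left(l \right)} = - \frac{4 l^{2}}{3}$ ($b{\left(l \right)} = - \frac{\left(l + l\right) \left(l + l\right)}{3} = - \frac{2 l 2 l}{3} = - \frac{4 l^{2}}{3}$)
$G{\left(r \right)} = - 3 r$
$W{\left(61,52 \right)} + G{\left(b{\left(D \right)} \right)} = \left(-32 + 61\right) - 3 \left(- \frac{4 \left(-33\right)^{2}}{3}\right) = 29 - 3 \left(\left(- \frac{4}{3}\right) 1089\right) = 29 - -4356 = 29 + 4356 = 4385$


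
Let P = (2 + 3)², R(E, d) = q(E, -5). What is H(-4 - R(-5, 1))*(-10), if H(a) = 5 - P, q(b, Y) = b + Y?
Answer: 200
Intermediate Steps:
q(b, Y) = Y + b
R(E, d) = -5 + E
P = 25 (P = 5² = 25)
H(a) = -20 (H(a) = 5 - 1*25 = 5 - 25 = -20)
H(-4 - R(-5, 1))*(-10) = -20*(-10) = 200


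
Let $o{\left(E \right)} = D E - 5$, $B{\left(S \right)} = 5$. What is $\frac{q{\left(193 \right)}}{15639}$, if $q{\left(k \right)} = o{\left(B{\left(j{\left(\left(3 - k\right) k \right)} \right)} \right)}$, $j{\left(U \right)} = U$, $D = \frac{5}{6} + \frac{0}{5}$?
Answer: $- \frac{5}{93834} \approx -5.3286 \cdot 10^{-5}$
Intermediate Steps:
$D = \frac{5}{6}$ ($D = 5 \cdot \frac{1}{6} + 0 \cdot \frac{1}{5} = \frac{5}{6} + 0 = \frac{5}{6} \approx 0.83333$)
$o{\left(E \right)} = -5 + \frac{5 E}{6}$ ($o{\left(E \right)} = \frac{5 E}{6} - 5 = -5 + \frac{5 E}{6}$)
$q{\left(k \right)} = - \frac{5}{6}$ ($q{\left(k \right)} = -5 + \frac{5}{6} \cdot 5 = -5 + \frac{25}{6} = - \frac{5}{6}$)
$\frac{q{\left(193 \right)}}{15639} = - \frac{5}{6 \cdot 15639} = \left(- \frac{5}{6}\right) \frac{1}{15639} = - \frac{5}{93834}$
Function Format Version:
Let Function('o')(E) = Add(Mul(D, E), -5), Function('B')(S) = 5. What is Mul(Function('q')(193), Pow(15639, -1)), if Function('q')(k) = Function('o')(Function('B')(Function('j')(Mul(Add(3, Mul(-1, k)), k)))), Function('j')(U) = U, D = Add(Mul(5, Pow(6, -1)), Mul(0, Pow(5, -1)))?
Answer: Rational(-5, 93834) ≈ -5.3286e-5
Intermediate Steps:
D = Rational(5, 6) (D = Add(Mul(5, Rational(1, 6)), Mul(0, Rational(1, 5))) = Add(Rational(5, 6), 0) = Rational(5, 6) ≈ 0.83333)
Function('o')(E) = Add(-5, Mul(Rational(5, 6), E)) (Function('o')(E) = Add(Mul(Rational(5, 6), E), -5) = Add(-5, Mul(Rational(5, 6), E)))
Function('q')(k) = Rational(-5, 6) (Function('q')(k) = Add(-5, Mul(Rational(5, 6), 5)) = Add(-5, Rational(25, 6)) = Rational(-5, 6))
Mul(Function('q')(193), Pow(15639, -1)) = Mul(Rational(-5, 6), Pow(15639, -1)) = Mul(Rational(-5, 6), Rational(1, 15639)) = Rational(-5, 93834)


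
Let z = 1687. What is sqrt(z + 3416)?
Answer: 27*sqrt(7) ≈ 71.435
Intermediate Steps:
sqrt(z + 3416) = sqrt(1687 + 3416) = sqrt(5103) = 27*sqrt(7)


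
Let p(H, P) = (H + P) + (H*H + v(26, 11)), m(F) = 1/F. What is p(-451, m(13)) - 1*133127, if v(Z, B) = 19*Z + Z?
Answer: 914460/13 ≈ 70343.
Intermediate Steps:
v(Z, B) = 20*Z
p(H, P) = 520 + H + P + H**2 (p(H, P) = (H + P) + (H*H + 20*26) = (H + P) + (H**2 + 520) = (H + P) + (520 + H**2) = 520 + H + P + H**2)
p(-451, m(13)) - 1*133127 = (520 - 451 + 1/13 + (-451)**2) - 1*133127 = (520 - 451 + 1/13 + 203401) - 133127 = 2645111/13 - 133127 = 914460/13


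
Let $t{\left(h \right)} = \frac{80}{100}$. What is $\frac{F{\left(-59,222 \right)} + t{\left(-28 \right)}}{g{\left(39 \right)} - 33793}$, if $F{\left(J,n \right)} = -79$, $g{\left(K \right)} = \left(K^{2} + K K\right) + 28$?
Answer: $\frac{391}{153615} \approx 0.0025453$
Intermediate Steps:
$t{\left(h \right)} = \frac{4}{5}$ ($t{\left(h \right)} = 80 \cdot \frac{1}{100} = \frac{4}{5}$)
$g{\left(K \right)} = 28 + 2 K^{2}$ ($g{\left(K \right)} = \left(K^{2} + K^{2}\right) + 28 = 2 K^{2} + 28 = 28 + 2 K^{2}$)
$\frac{F{\left(-59,222 \right)} + t{\left(-28 \right)}}{g{\left(39 \right)} - 33793} = \frac{-79 + \frac{4}{5}}{\left(28 + 2 \cdot 39^{2}\right) - 33793} = - \frac{391}{5 \left(\left(28 + 2 \cdot 1521\right) - 33793\right)} = - \frac{391}{5 \left(\left(28 + 3042\right) - 33793\right)} = - \frac{391}{5 \left(3070 - 33793\right)} = - \frac{391}{5 \left(-30723\right)} = \left(- \frac{391}{5}\right) \left(- \frac{1}{30723}\right) = \frac{391}{153615}$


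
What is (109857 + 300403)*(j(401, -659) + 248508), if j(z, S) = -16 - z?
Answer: 101781813660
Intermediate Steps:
(109857 + 300403)*(j(401, -659) + 248508) = (109857 + 300403)*((-16 - 1*401) + 248508) = 410260*((-16 - 401) + 248508) = 410260*(-417 + 248508) = 410260*248091 = 101781813660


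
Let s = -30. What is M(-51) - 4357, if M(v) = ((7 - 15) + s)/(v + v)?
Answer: -222188/51 ≈ -4356.6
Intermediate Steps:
M(v) = -19/v (M(v) = ((7 - 15) - 30)/(v + v) = (-8 - 30)/((2*v)) = -19/v)
M(-51) - 4357 = -19/(-51) - 4357 = -19*(-1/51) - 4357 = 19/51 - 4357 = -222188/51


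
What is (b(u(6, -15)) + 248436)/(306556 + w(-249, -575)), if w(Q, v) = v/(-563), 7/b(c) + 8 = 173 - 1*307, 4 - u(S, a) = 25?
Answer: 19861460515/24508007626 ≈ 0.81041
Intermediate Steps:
u(S, a) = -21 (u(S, a) = 4 - 1*25 = 4 - 25 = -21)
b(c) = -7/142 (b(c) = 7/(-8 + (173 - 1*307)) = 7/(-8 + (173 - 307)) = 7/(-8 - 134) = 7/(-142) = 7*(-1/142) = -7/142)
w(Q, v) = -v/563 (w(Q, v) = v*(-1/563) = -v/563)
(b(u(6, -15)) + 248436)/(306556 + w(-249, -575)) = (-7/142 + 248436)/(306556 - 1/563*(-575)) = 35277905/(142*(306556 + 575/563)) = 35277905/(142*(172591603/563)) = (35277905/142)*(563/172591603) = 19861460515/24508007626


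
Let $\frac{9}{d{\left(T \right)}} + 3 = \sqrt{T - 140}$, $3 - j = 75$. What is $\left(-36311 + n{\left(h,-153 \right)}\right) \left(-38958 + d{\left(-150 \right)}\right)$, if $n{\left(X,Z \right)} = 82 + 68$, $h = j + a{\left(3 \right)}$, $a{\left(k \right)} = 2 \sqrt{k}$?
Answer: $\frac{421220287509}{299} + \frac{325449 i \sqrt{290}}{299} \approx 1.4088 \cdot 10^{9} + 18536.0 i$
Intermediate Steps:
$j = -72$ ($j = 3 - 75 = -72$)
$h = -72 + 2 \sqrt{3} \approx -68.536$
$n{\left(X,Z \right)} = 150$
$d{\left(T \right)} = \frac{9}{-3 + \sqrt{-140 + T}}$ ($d{\left(T \right)} = \frac{9}{-3 + \sqrt{T - 140}} = \frac{9}{-3 + \sqrt{-140 + T}}$)
$\left(-36311 + n{\left(h,-153 \right)}\right) \left(-38958 + d{\left(-150 \right)}\right) = \left(-36311 + 150\right) \left(-38958 + \frac{9}{-3 + \sqrt{-140 - 150}}\right) = - 36161 \left(-38958 + \frac{9}{-3 + \sqrt{-290}}\right) = - 36161 \left(-38958 + \frac{9}{-3 + i \sqrt{290}}\right) = 1408760238 - \frac{325449}{-3 + i \sqrt{290}}$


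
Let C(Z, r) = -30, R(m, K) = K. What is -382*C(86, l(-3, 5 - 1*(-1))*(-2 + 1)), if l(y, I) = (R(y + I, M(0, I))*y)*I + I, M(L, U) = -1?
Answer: 11460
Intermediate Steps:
l(y, I) = I - I*y (l(y, I) = (-y)*I + I = -I*y + I = I - I*y)
-382*C(86, l(-3, 5 - 1*(-1))*(-2 + 1)) = -382*(-30) = 11460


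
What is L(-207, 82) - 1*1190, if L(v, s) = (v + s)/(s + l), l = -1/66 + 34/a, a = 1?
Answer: -1823540/1531 ≈ -1191.1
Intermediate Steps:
l = 2243/66 (l = -1/66 + 34/1 = -1*1/66 + 34*1 = -1/66 + 34 = 2243/66 ≈ 33.985)
L(v, s) = (s + v)/(2243/66 + s) (L(v, s) = (v + s)/(s + 2243/66) = (s + v)/(2243/66 + s))
L(-207, 82) - 1*1190 = 66*(82 - 207)/(2243 + 66*82) - 1*1190 = 66*(-125)/(2243 + 5412) - 1190 = 66*(-125)/7655 - 1190 = 66*(1/7655)*(-125) - 1190 = -1650/1531 - 1190 = -1823540/1531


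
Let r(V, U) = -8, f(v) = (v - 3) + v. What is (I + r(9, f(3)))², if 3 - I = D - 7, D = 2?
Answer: 0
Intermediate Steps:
f(v) = -3 + 2*v (f(v) = (-3 + v) + v = -3 + 2*v)
I = 8 (I = 3 - (2 - 7) = 3 - 1*(-5) = 3 + 5 = 8)
(I + r(9, f(3)))² = (8 - 8)² = 0² = 0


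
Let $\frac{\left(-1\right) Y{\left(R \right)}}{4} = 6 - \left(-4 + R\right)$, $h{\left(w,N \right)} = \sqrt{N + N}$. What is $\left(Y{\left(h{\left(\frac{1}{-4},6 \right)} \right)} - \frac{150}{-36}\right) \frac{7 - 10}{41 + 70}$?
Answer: $\frac{215}{222} - \frac{8 \sqrt{3}}{37} \approx 0.59397$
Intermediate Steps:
$h{\left(w,N \right)} = \sqrt{2} \sqrt{N}$ ($h{\left(w,N \right)} = \sqrt{2 N} = \sqrt{2} \sqrt{N}$)
$Y{\left(R \right)} = -40 + 4 R$ ($Y{\left(R \right)} = - 4 \left(6 - \left(-4 + R\right)\right) = - 4 \left(10 - R\right) = -40 + 4 R$)
$\left(Y{\left(h{\left(\frac{1}{-4},6 \right)} \right)} - \frac{150}{-36}\right) \frac{7 - 10}{41 + 70} = \left(\left(-40 + 4 \sqrt{2} \sqrt{6}\right) - \frac{150}{-36}\right) \frac{7 - 10}{41 + 70} = \left(\left(-40 + 4 \cdot 2 \sqrt{3}\right) - - \frac{25}{6}\right) \left(- \frac{3}{111}\right) = \left(\left(-40 + 8 \sqrt{3}\right) + \frac{25}{6}\right) \left(\left(-3\right) \frac{1}{111}\right) = \left(- \frac{215}{6} + 8 \sqrt{3}\right) \left(- \frac{1}{37}\right) = \frac{215}{222} - \frac{8 \sqrt{3}}{37}$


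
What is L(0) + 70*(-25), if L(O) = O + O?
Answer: -1750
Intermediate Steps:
L(O) = 2*O
L(0) + 70*(-25) = 2*0 + 70*(-25) = 0 - 1750 = -1750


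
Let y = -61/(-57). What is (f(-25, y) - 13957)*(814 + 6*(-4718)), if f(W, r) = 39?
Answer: 382661492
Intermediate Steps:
y = 61/57 (y = -61*(-1/57) = 61/57 ≈ 1.0702)
(f(-25, y) - 13957)*(814 + 6*(-4718)) = (39 - 13957)*(814 + 6*(-4718)) = -13918*(814 - 28308) = -13918*(-27494) = 382661492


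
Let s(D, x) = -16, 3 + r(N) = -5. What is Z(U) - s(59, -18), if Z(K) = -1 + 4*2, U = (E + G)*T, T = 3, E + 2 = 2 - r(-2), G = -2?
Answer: 23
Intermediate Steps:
r(N) = -8 (r(N) = -3 - 5 = -8)
E = 8 (E = -2 + (2 - 1*(-8)) = -2 + (2 + 8) = -2 + 10 = 8)
U = 18 (U = (8 - 2)*3 = 6*3 = 18)
Z(K) = 7 (Z(K) = -1 + 8 = 7)
Z(U) - s(59, -18) = 7 - 1*(-16) = 7 + 16 = 23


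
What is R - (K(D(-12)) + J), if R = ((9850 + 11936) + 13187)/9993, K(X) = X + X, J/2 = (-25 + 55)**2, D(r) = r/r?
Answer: -17972413/9993 ≈ -1798.5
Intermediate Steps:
D(r) = 1
J = 1800 (J = 2*(-25 + 55)**2 = 2*30**2 = 2*900 = 1800)
K(X) = 2*X
R = 34973/9993 (R = (21786 + 13187)*(1/9993) = 34973*(1/9993) = 34973/9993 ≈ 3.4997)
R - (K(D(-12)) + J) = 34973/9993 - (2*1 + 1800) = 34973/9993 - (2 + 1800) = 34973/9993 - 1*1802 = 34973/9993 - 1802 = -17972413/9993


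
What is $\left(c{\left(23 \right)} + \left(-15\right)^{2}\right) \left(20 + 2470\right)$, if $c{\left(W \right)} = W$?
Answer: $617520$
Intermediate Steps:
$\left(c{\left(23 \right)} + \left(-15\right)^{2}\right) \left(20 + 2470\right) = \left(23 + \left(-15\right)^{2}\right) \left(20 + 2470\right) = \left(23 + 225\right) 2490 = 248 \cdot 2490 = 617520$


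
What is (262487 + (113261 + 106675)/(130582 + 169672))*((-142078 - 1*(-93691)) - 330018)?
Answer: -14911615049631885/150127 ≈ -9.9327e+10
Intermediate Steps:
(262487 + (113261 + 106675)/(130582 + 169672))*((-142078 - 1*(-93691)) - 330018) = (262487 + 219936/300254)*((-142078 + 93691) - 330018) = (262487 + 219936*(1/300254))*(-48387 - 330018) = (262487 + 109968/150127)*(-378405) = (39406495817/150127)*(-378405) = -14911615049631885/150127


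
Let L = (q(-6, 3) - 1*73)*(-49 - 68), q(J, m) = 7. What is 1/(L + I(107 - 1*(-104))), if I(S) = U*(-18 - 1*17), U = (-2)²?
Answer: 1/7582 ≈ 0.00013189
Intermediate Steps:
U = 4
I(S) = -140 (I(S) = 4*(-18 - 1*17) = 4*(-18 - 17) = 4*(-35) = -140)
L = 7722 (L = (7 - 1*73)*(-49 - 68) = (7 - 73)*(-117) = -66*(-117) = 7722)
1/(L + I(107 - 1*(-104))) = 1/(7722 - 140) = 1/7582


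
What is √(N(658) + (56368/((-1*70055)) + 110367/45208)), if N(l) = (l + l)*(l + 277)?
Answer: √3085438894723004463406010/1583523220 ≈ 1109.3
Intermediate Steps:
N(l) = 2*l*(277 + l) (N(l) = (2*l)*(277 + l) = 2*l*(277 + l))
√(N(658) + (56368/((-1*70055)) + 110367/45208)) = √(2*658*(277 + 658) + (56368/((-1*70055)) + 110367/45208)) = √(2*658*935 + (56368/(-70055) + 110367*(1/45208))) = √(1230460 + (56368*(-1/70055) + 110367/45208)) = √(1230460 + (-56368/70055 + 110367/45208)) = √(1230460 + 5183475641/3167046440) = √(3896929146038041/3167046440) = √3085438894723004463406010/1583523220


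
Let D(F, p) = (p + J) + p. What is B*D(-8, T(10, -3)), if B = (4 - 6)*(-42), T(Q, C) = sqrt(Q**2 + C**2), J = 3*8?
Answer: 2016 + 168*sqrt(109) ≈ 3770.0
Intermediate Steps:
J = 24
T(Q, C) = sqrt(C**2 + Q**2)
D(F, p) = 24 + 2*p (D(F, p) = (p + 24) + p = (24 + p) + p = 24 + 2*p)
B = 84 (B = -2*(-42) = 84)
B*D(-8, T(10, -3)) = 84*(24 + 2*sqrt((-3)**2 + 10**2)) = 84*(24 + 2*sqrt(9 + 100)) = 84*(24 + 2*sqrt(109)) = 2016 + 168*sqrt(109)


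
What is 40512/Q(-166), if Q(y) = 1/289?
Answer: 11707968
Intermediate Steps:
Q(y) = 1/289
40512/Q(-166) = 40512/(1/289) = 40512*289 = 11707968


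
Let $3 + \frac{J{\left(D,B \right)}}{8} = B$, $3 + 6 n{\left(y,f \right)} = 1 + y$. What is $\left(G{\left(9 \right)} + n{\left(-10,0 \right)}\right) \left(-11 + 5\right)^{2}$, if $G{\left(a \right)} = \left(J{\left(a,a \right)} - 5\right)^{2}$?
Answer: $66492$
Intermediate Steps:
$n{\left(y,f \right)} = - \frac{1}{3} + \frac{y}{6}$ ($n{\left(y,f \right)} = - \frac{1}{2} + \frac{1 + y}{6} = - \frac{1}{2} + \left(\frac{1}{6} + \frac{y}{6}\right) = - \frac{1}{3} + \frac{y}{6}$)
$J{\left(D,B \right)} = -24 + 8 B$
$G{\left(a \right)} = \left(-29 + 8 a\right)^{2}$ ($G{\left(a \right)} = \left(\left(-24 + 8 a\right) - 5\right)^{2} = \left(-29 + 8 a\right)^{2}$)
$\left(G{\left(9 \right)} + n{\left(-10,0 \right)}\right) \left(-11 + 5\right)^{2} = \left(\left(-29 + 8 \cdot 9\right)^{2} + \left(- \frac{1}{3} + \frac{1}{6} \left(-10\right)\right)\right) \left(-11 + 5\right)^{2} = \left(\left(-29 + 72\right)^{2} - 2\right) \left(-6\right)^{2} = \left(43^{2} - 2\right) 36 = \left(1849 - 2\right) 36 = 1847 \cdot 36 = 66492$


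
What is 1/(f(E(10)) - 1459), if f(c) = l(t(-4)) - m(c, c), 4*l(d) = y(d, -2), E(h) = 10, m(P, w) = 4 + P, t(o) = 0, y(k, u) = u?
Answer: -2/2947 ≈ -0.00067866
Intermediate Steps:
l(d) = -½ (l(d) = (¼)*(-2) = -½)
f(c) = -9/2 - c (f(c) = -½ - (4 + c) = -½ + (-4 - c) = -9/2 - c)
1/(f(E(10)) - 1459) = 1/((-9/2 - 1*10) - 1459) = 1/((-9/2 - 10) - 1459) = 1/(-29/2 - 1459) = 1/(-2947/2) = -2/2947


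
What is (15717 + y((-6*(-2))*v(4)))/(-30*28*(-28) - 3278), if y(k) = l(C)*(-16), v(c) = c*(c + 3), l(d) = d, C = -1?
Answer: 15733/20242 ≈ 0.77725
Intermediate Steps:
v(c) = c*(3 + c)
y(k) = 16 (y(k) = -1*(-16) = 16)
(15717 + y((-6*(-2))*v(4)))/(-30*28*(-28) - 3278) = (15717 + 16)/(-30*28*(-28) - 3278) = 15733/(-840*(-28) - 3278) = 15733/(23520 - 3278) = 15733/20242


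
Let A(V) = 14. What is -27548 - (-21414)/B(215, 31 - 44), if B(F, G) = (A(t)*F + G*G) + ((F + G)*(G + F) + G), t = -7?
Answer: -605632073/21985 ≈ -27548.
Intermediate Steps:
B(F, G) = G + G² + (F + G)² + 14*F (B(F, G) = (14*F + G*G) + ((F + G)*(G + F) + G) = (14*F + G²) + ((F + G)*(F + G) + G) = (G² + 14*F) + ((F + G)² + G) = (G² + 14*F) + (G + (F + G)²) = G + G² + (F + G)² + 14*F)
-27548 - (-21414)/B(215, 31 - 44) = -27548 - (-21414)/((31 - 44) + (31 - 44)² + (215 + (31 - 44))² + 14*215) = -27548 - (-21414)/(-13 + (-13)² + (215 - 13)² + 3010) = -27548 - (-21414)/(-13 + 169 + 202² + 3010) = -27548 - (-21414)/(-13 + 169 + 40804 + 3010) = -27548 - (-21414)/43970 = -27548 - 1*(-10707/21985) = -27548 + 10707/21985 = -605632073/21985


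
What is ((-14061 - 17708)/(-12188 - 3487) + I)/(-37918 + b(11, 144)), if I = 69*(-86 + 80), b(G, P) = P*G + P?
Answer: 6457681/567278250 ≈ 0.011384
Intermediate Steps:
b(G, P) = P + G*P (b(G, P) = G*P + P = P + G*P)
I = -414 (I = 69*(-6) = -414)
((-14061 - 17708)/(-12188 - 3487) + I)/(-37918 + b(11, 144)) = ((-14061 - 17708)/(-12188 - 3487) - 414)/(-37918 + 144*(1 + 11)) = (-31769/(-15675) - 414)/(-37918 + 144*12) = (-31769*(-1/15675) - 414)/(-37918 + 1728) = (31769/15675 - 414)/(-36190) = -6457681/15675*(-1/36190) = 6457681/567278250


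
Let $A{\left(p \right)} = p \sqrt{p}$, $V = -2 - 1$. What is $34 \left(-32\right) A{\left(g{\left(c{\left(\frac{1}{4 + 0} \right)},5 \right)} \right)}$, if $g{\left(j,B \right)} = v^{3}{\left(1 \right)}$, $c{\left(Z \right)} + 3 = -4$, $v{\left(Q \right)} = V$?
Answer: $88128 i \sqrt{3} \approx 1.5264 \cdot 10^{5} i$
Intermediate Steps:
$V = -3$
$v{\left(Q \right)} = -3$
$c{\left(Z \right)} = -7$ ($c{\left(Z \right)} = -3 - 4 = -7$)
$g{\left(j,B \right)} = -27$ ($g{\left(j,B \right)} = \left(-3\right)^{3} = -27$)
$A{\left(p \right)} = p^{\frac{3}{2}}$
$34 \left(-32\right) A{\left(g{\left(c{\left(\frac{1}{4 + 0} \right)},5 \right)} \right)} = 34 \left(-32\right) \left(-27\right)^{\frac{3}{2}} = - 1088 \left(- 81 i \sqrt{3}\right) = 88128 i \sqrt{3}$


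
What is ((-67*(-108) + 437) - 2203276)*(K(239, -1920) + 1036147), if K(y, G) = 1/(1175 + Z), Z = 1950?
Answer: -7109273319823728/3125 ≈ -2.2750e+12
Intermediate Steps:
K(y, G) = 1/3125 (K(y, G) = 1/(1175 + 1950) = 1/3125)
((-67*(-108) + 437) - 2203276)*(K(239, -1920) + 1036147) = ((-67*(-108) + 437) - 2203276)*(1/3125 + 1036147) = ((7236 + 437) - 2203276)*(3237959376/3125) = (7673 - 2203276)*(3237959376/3125) = -2195603*3237959376/3125 = -7109273319823728/3125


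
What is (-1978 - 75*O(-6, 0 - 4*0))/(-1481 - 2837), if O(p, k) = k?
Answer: 989/2159 ≈ 0.45808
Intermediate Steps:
(-1978 - 75*O(-6, 0 - 4*0))/(-1481 - 2837) = (-1978 - 75*(0 - 4*0))/(-1481 - 2837) = (-1978 - 75*(0 + 0))/(-4318) = (-1978 - 75*0)*(-1/4318) = (-1978 + 0)*(-1/4318) = -1978*(-1/4318) = 989/2159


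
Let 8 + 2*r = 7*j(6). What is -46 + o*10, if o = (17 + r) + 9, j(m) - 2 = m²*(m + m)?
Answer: 15364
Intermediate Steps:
j(m) = 2 + 2*m³ (j(m) = 2 + m²*(m + m) = 2 + m²*(2*m) = 2 + 2*m³)
r = 1515 (r = -4 + (7*(2 + 2*6³))/2 = -4 + (7*(2 + 2*216))/2 = -4 + (7*(2 + 432))/2 = -4 + (7*434)/2 = -4 + (½)*3038 = -4 + 1519 = 1515)
o = 1541 (o = (17 + 1515) + 9 = 1532 + 9 = 1541)
-46 + o*10 = -46 + 1541*10 = -46 + 15410 = 15364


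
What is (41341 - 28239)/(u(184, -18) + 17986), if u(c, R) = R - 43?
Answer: 13102/17925 ≈ 0.73093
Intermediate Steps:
u(c, R) = -43 + R
(41341 - 28239)/(u(184, -18) + 17986) = (41341 - 28239)/((-43 - 18) + 17986) = 13102/(-61 + 17986) = 13102/17925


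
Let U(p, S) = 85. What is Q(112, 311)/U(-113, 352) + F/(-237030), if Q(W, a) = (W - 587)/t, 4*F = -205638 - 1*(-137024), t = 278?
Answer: 58549591/1120203780 ≈ 0.052267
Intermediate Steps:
F = -34307/2 (F = (-205638 - 1*(-137024))/4 = (-205638 + 137024)/4 = (1/4)*(-68614) = -34307/2 ≈ -17154.)
Q(W, a) = -587/278 + W/278 (Q(W, a) = (W - 587)/278 = (-587 + W)*(1/278) = -587/278 + W/278)
Q(112, 311)/U(-113, 352) + F/(-237030) = (-587/278 + (1/278)*112)/85 - 34307/2/(-237030) = (-587/278 + 56/139)*(1/85) - 34307/2*(-1/237030) = -475/278*1/85 + 34307/474060 = -95/4726 + 34307/474060 = 58549591/1120203780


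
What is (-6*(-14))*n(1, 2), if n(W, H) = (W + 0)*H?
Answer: 168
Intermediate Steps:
n(W, H) = H*W (n(W, H) = W*H = H*W)
(-6*(-14))*n(1, 2) = (-6*(-14))*(2*1) = 84*2 = 168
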